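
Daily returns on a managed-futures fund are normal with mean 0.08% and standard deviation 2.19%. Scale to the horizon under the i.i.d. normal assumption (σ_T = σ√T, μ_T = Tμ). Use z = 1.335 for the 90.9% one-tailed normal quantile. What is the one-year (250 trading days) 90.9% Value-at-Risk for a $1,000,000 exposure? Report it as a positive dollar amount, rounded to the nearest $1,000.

$262,000

σ_{250d} = 2.19% × √250 = 34.627%; μ_{250d} = 250 × 0.08% = 20.000%.
VaR = −(20.000%) + 1.335 × 34.627% = 26.227%.
On $1,000,000: 0.26227 × $1,000,000 = $262,270.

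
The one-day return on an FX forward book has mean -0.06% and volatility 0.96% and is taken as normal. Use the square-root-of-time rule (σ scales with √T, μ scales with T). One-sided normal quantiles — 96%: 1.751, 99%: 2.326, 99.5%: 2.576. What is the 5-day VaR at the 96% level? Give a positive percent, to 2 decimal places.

4.06%

σ_{5d} = 0.96% × √5 = 2.147%; μ_{5d} = 5 × -0.06% = -0.300%.
VaR = −(-0.300%) + 1.751 × 2.147% = 4.059%.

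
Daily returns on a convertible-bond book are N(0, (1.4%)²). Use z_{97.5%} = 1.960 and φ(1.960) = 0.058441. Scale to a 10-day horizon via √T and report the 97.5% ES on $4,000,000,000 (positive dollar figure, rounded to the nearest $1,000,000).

$414,000,000

σ_{10d} = 1.4% × √10 = 4.427%.
ES multiplier = φ(z)/(1−α) = 0.058441/0.025 = 2.338.
ES = 4.427% × 2.338 = 10.350%; on $4,000,000,000: $414,000,000.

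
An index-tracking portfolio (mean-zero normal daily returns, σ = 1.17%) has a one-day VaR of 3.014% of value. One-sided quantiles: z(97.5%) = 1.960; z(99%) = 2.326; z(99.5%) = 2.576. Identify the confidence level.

Implied z = VaR/σ = 3.014 / 1.17 = 2.576.
This matches z(99.5%) = 2.576.

99.5%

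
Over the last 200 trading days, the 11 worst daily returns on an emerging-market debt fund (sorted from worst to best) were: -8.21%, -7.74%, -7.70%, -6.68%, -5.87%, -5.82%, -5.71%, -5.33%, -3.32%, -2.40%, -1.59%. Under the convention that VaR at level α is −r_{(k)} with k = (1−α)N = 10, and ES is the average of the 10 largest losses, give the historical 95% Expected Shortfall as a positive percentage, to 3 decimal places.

The 10 worst returns sum to -58.78%.
ES = −(-58.78%) / 10 = 5.878%.

5.878%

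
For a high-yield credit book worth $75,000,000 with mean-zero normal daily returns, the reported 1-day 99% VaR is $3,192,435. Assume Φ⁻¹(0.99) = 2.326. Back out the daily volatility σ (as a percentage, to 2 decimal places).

1.83%

VaR as a fraction: $3,192,435 / $75,000,000 = 4.257%.
σ = VaR / z = 4.257% / 2.326 = 1.830%.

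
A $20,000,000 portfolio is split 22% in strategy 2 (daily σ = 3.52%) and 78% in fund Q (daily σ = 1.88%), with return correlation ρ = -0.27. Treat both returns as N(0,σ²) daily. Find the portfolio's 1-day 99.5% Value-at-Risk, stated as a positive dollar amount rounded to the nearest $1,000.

σ_p² = 0.22²·3.52² + 0.78²·1.88² + 2·-0.27·0.22·0.78·3.52·1.88 = 2.1368 (%²).
σ_p = √2.1368 = 1.462%.
At 99.5%, z = 2.576.
VaR = 2.576 × 1.462% = 3.766%; on $20,000,000 that is $753,200.

$753,000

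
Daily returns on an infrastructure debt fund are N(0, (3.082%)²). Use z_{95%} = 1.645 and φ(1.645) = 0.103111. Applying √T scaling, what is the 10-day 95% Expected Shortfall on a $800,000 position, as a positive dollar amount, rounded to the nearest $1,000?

$161,000

σ_{10d} = 3.082% × √10 = 9.746%.
ES multiplier = φ(z)/(1−α) = 0.103111/0.05 = 2.062.
ES = 9.746% × 2.062 = 20.096%; on $800,000: $160,768.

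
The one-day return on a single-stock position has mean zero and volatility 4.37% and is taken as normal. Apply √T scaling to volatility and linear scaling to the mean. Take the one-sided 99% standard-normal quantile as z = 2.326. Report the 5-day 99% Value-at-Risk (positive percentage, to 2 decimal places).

22.73%

σ_{5d} = 4.37% × √5 = 9.772%.
VaR = 2.326 × 9.772% = 22.730%.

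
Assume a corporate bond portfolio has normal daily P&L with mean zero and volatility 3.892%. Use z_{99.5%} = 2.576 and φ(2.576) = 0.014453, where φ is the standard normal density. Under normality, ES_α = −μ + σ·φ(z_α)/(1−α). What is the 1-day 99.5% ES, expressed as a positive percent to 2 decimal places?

11.25%

Tail multiplier: φ(z)/(1−α) = 0.014453 / 0.005 = 2.891.
ES = 3.892% × 2.891 = 11.252%.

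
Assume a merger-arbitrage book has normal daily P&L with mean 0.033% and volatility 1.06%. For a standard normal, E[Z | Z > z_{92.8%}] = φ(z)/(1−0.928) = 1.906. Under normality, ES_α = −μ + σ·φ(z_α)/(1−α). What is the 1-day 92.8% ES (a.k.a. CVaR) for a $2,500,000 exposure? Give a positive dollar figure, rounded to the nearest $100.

ES = −(0.033%) + 1.06% × 1.906 = 1.987%.
On $2,500,000: 0.01987 × $2,500,000 = $49,675.

$49,700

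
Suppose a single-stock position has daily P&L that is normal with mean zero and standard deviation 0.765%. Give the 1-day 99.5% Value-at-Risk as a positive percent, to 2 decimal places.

1.97%

At 99.5% one-sided, z = 2.576.
VaR = z·σ = 2.576 × 0.765% = 1.971%.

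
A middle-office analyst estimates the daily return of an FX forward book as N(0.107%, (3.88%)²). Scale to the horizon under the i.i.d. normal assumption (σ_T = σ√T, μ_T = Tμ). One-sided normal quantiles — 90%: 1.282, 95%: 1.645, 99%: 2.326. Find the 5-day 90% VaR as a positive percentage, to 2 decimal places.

10.59%

σ_{5d} = 3.88% × √5 = 8.676%; μ_{5d} = 5 × 0.107% = 0.535%.
VaR = −(0.535%) + 1.282 × 8.676% = 10.588%.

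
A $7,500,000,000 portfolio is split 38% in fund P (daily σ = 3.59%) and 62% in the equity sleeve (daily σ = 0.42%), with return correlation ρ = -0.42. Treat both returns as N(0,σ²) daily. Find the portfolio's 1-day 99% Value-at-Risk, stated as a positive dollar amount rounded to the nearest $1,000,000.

$223,000,000

σ_p² = 0.38²·3.59² + 0.62²·0.42² + 2·-0.42·0.38·0.62·3.59·0.42 = 1.6305 (%²).
σ_p = √1.6305 = 1.277%.
At 99%, z = 2.326.
VaR = 2.326 × 1.277% = 2.970%; on $7,500,000,000 that is $222,750,000.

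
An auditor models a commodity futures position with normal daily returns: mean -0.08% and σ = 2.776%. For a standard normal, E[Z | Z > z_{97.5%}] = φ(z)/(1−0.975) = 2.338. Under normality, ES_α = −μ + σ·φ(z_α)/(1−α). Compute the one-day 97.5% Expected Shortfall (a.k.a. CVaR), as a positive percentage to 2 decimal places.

ES = −(-0.08%) + 2.776% × 2.338 = 6.570%.

6.57%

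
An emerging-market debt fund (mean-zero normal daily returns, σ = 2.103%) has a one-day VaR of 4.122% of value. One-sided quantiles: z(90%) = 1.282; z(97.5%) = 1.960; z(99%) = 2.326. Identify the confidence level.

Implied z = VaR/σ = 4.122 / 2.103 = 1.960.
This matches z(97.5%) = 1.960.

97.5%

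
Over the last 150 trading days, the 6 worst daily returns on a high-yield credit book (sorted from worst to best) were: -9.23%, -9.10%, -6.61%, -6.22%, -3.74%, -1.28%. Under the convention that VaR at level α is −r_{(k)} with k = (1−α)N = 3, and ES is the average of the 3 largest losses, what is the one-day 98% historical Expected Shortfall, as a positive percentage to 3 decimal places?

The 3 worst returns sum to -24.94%.
ES = −(-24.94%) / 3 = 8.3133…% ≈ 8.313%.

8.313%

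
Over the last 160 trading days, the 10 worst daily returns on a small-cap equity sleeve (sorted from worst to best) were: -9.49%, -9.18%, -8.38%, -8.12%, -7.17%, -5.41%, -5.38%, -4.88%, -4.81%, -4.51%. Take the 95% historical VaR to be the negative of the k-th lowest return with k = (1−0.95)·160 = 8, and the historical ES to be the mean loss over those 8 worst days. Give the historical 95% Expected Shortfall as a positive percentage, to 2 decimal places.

7.25%

The 8 worst returns sum to -58.01%.
ES = −(-58.01%) / 8 = 7.25125% ≈ 7.25%.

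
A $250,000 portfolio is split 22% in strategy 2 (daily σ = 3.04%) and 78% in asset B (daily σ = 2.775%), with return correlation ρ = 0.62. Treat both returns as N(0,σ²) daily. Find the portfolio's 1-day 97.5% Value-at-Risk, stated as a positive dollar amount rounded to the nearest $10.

σ_p² = 0.22²·3.04² + 0.78²·2.775² + 2·0.62·0.22·0.78·3.04·2.775 = 6.9274 (%²).
σ_p = √6.9274 = 2.632%.
At 97.5%, z = 1.960.
VaR = 1.960 × 2.632% = 5.159%; on $250,000 that is $12,898.

$12,900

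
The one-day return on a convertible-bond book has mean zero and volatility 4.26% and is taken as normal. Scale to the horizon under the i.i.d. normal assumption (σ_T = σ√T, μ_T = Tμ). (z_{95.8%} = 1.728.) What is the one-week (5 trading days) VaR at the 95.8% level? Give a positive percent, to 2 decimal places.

σ_{5d} = 4.26% × √5 = 9.526%.
VaR = 1.728 × 9.526% = 16.461%.

16.46%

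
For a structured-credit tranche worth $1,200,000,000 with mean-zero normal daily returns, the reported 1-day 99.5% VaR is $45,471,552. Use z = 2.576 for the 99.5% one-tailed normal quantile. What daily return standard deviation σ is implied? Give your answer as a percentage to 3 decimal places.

1.471%

VaR as a fraction: $45,471,552 / $1,200,000,000 = 3.789%.
σ = VaR / z = 3.789% / 2.576 = 1.471%.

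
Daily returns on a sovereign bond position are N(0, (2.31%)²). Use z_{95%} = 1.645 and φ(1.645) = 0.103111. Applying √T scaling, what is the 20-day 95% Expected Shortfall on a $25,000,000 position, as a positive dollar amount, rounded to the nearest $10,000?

$5,330,000

σ_{20d} = 2.31% × √20 = 10.331%.
ES multiplier = φ(z)/(1−α) = 0.103111/0.05 = 2.062.
ES = 10.331% × 2.062 = 21.303%; on $25,000,000: $5,325,750.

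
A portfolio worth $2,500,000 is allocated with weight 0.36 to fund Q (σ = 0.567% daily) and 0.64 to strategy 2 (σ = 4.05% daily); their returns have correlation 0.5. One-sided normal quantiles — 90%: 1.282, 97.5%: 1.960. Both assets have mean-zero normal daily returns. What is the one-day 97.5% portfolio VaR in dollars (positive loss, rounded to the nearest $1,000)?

σ_p² = 0.36²·0.567² + 0.64²·4.05² + 2·0.5·0.36·0.64·0.567·4.05 = 7.2892 (%²).
σ_p = √7.2892 = 2.700%.
VaR = 1.960 × 2.700% = 5.292%; on $2,500,000 that is $132,300.

$132,000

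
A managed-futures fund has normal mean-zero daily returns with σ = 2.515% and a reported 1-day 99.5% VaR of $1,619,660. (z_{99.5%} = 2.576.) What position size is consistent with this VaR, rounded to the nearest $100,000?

VaR as a fraction of value: z·σ = 2.576 × 2.515% = 6.47864%.
Position = $1,619,660 / 0.0647864 = $25,000,000.

$25,000,000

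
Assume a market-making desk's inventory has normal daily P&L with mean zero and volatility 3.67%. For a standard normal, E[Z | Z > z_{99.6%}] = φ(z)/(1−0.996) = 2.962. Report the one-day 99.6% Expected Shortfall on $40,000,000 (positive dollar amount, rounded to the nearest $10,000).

ES = 3.67% × 2.962 = 10.871%.
On $40,000,000: 0.10871 × $40,000,000 = $4,348,400.

$4,350,000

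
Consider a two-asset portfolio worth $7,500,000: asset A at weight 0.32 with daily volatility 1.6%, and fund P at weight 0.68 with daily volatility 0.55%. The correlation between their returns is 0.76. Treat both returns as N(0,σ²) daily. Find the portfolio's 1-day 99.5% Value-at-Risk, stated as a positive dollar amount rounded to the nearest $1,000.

$161,000

σ_p² = 0.32²·1.6² + 0.68²·0.55² + 2·0.76·0.32·0.68·1.6·0.55 = 0.6931 (%²).
σ_p = √0.6931 = 0.833%.
At 99.5%, z = 2.576.
VaR = 2.576 × 0.833% = 2.146%; on $7,500,000 that is $160,950.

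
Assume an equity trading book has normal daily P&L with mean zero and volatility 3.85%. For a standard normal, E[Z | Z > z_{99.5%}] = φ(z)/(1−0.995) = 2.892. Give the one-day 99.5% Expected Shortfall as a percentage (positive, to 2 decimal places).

ES = 3.85% × 2.892 = 11.134%.

11.13%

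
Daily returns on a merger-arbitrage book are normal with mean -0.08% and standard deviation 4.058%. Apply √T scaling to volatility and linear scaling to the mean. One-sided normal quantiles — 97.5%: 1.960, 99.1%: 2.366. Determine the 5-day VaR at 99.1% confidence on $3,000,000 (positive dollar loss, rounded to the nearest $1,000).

$656,000

σ_{5d} = 4.058% × √5 = 9.074%; μ_{5d} = 5 × -0.08% = -0.400%.
VaR = −(-0.400%) + 2.366 × 9.074% = 21.869%.
On $3,000,000: 0.21869 × $3,000,000 = $656,070.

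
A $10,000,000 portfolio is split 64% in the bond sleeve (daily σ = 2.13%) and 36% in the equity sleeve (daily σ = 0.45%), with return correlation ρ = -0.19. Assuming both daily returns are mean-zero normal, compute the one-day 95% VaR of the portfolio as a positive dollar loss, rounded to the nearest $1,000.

$221,000

σ_p² = 0.64²·2.13² + 0.36²·0.45² + 2·-0.19·0.64·0.36·2.13·0.45 = 1.8006 (%²).
σ_p = √1.8006 = 1.342%.
At 95%, z = 1.645.
VaR = 1.645 × 1.342% = 2.208%; on $10,000,000 that is $220,800.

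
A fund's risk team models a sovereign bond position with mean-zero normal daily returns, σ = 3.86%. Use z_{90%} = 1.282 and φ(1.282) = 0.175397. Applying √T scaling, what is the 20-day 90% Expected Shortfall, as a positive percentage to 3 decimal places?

30.278%

σ_{20d} = 3.86% × √20 = 17.262%.
ES multiplier = φ(z)/(1−α) = 0.175397/0.1 = 1.754.
ES = 17.262% × 1.754 = 30.278%.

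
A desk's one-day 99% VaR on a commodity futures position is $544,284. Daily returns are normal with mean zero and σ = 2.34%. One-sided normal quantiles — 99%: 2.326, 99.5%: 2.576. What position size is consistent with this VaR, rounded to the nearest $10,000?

VaR as a fraction of value: z·σ = 2.326 × 2.34% = 5.44284%.
Position = $544,284 / 0.0544284 = $10,000,000.

$10,000,000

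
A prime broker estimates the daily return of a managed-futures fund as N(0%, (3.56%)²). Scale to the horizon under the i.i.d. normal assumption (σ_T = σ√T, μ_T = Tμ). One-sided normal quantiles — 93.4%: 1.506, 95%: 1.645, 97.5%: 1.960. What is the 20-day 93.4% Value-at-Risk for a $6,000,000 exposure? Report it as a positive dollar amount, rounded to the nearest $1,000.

$1,439,000

σ_{20d} = 3.56% × √20 = 15.921%.
VaR = 1.506 × 15.921% = 23.977%.
On $6,000,000: 0.23977 × $6,000,000 = $1,438,620.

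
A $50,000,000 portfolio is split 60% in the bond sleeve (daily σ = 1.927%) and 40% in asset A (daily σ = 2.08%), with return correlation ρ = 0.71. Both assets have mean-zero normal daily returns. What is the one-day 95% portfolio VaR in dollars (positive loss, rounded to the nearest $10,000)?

$1,520,000

σ_p² = 0.6²·1.927² + 0.4²·2.08² + 2·0.71·0.6·0.4·1.927·2.08 = 3.3950 (%²).
σ_p = √3.3950 = 1.843%.
At 95%, z = 1.645.
VaR = 1.645 × 1.843% = 3.032%; on $50,000,000 that is $1,516,000.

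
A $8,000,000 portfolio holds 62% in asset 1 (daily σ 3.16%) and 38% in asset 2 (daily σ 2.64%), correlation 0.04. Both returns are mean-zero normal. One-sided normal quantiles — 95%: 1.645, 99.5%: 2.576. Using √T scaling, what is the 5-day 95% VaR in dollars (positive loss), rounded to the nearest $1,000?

$658,000

σ_p = √(0.62²·3.16² + 0.38²·2.64² + 2·0.04·0.62·0.38·3.16·2.64) = 2.237%.
σ_{5d} = 2.237% × √5 = 5.002%.
VaR = 1.645 × 5.002% = 8.228%; on $8,000,000 that is $658,240.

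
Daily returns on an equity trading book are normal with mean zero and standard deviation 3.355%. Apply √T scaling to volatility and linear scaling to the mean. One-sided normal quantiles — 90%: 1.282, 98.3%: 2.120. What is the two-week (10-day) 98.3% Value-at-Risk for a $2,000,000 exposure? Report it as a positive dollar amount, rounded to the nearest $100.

$449,800

σ_{10d} = 3.355% × √10 = 10.609%.
VaR = 2.120 × 10.609% = 22.491%.
On $2,000,000: 0.22491 × $2,000,000 = $449,820.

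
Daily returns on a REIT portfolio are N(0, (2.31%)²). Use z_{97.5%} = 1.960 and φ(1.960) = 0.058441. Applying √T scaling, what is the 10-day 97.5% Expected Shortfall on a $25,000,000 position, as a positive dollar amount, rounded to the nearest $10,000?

$4,270,000

σ_{10d} = 2.31% × √10 = 7.305%.
ES multiplier = φ(z)/(1−α) = 0.058441/0.025 = 2.338.
ES = 7.305% × 2.338 = 17.079%; on $25,000,000: $4,269,750.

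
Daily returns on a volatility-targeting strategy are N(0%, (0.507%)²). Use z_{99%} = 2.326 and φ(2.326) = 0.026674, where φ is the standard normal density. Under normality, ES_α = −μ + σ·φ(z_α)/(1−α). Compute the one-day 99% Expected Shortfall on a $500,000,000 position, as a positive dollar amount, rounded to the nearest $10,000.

$6,760,000

Tail multiplier: φ(z)/(1−α) = 0.026674 / 0.01 = 2.667.
ES = 0.507% × 2.667 = 1.352%.
On $500,000,000: 0.01352 × $500,000,000 = $6,760,000.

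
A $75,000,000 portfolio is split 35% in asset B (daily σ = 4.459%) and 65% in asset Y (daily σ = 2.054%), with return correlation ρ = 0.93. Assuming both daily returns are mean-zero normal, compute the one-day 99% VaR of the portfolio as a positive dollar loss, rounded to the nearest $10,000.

$4,960,000

σ_p² = 0.35²·4.459² + 0.65²·2.054² + 2·0.93·0.35·0.65·4.459·2.054 = 8.0937 (%²).
σ_p = √8.0937 = 2.845%.
At 99%, z = 2.326.
VaR = 2.326 × 2.845% = 6.617%; on $75,000,000 that is $4,962,750.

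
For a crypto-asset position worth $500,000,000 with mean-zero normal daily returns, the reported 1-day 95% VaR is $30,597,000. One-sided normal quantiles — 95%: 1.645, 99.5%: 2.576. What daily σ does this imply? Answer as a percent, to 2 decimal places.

VaR as a fraction: $30,597,000 / $500,000,000 = 6.119%.
σ = VaR / z = 6.119% / 1.645 = 3.720%.

3.72%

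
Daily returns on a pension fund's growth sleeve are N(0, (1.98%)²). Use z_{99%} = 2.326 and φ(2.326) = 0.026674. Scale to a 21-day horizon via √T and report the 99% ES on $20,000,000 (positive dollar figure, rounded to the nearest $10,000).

σ_{21d} = 1.98% × √21 = 9.073%.
ES multiplier = φ(z)/(1−α) = 0.026674/0.01 = 2.667.
ES = 9.073% × 2.667 = 24.198%; on $20,000,000: $4,839,600.

$4,840,000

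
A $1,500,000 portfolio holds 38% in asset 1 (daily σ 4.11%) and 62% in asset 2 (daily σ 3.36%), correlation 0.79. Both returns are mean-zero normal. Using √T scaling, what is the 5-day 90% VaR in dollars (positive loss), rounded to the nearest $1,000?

σ_p = √(0.38²·4.11² + 0.62²·3.36² + 2·0.79·0.38·0.62·4.11·3.36) = 3.452%.
σ_{5d} = 3.452% × √5 = 7.719%.
z(90%) = 1.282.
VaR = 1.282 × 7.719% = 9.896%; on $1,500,000 that is $148,440.

$148,000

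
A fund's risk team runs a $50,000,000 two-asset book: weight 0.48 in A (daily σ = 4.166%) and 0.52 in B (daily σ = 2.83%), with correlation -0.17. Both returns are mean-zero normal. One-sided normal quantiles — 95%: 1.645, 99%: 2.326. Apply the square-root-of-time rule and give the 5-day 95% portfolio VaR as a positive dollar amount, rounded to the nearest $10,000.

σ_p = √(0.48²·4.166² + 0.52²·2.83² + 2·-0.17·0.48·0.52·4.166·2.83) = 2.272%.
σ_{5d} = 2.272% × √5 = 5.080%.
VaR = 1.645 × 5.080% = 8.357%; on $50,000,000 that is $4,178,500.

$4,180,000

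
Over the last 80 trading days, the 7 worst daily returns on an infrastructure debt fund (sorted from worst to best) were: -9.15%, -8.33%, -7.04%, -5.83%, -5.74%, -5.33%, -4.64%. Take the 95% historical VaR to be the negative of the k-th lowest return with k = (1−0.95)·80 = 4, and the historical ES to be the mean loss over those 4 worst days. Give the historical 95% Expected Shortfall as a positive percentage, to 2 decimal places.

The 4 worst returns sum to -30.35%.
ES = −(-30.35%) / 4 = 7.5875% ≈ 7.59%.

7.59%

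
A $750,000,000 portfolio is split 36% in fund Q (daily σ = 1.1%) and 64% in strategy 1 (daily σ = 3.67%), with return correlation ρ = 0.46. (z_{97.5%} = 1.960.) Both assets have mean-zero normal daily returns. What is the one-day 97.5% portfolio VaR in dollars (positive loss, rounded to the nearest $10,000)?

σ_p² = 0.36²·1.1² + 0.64²·3.67² + 2·0.46·0.36·0.64·1.1·3.67 = 6.5294 (%²).
σ_p = √6.5294 = 2.555%.
VaR = 1.960 × 2.555% = 5.008%; on $750,000,000 that is $37,560,000.

$37,560,000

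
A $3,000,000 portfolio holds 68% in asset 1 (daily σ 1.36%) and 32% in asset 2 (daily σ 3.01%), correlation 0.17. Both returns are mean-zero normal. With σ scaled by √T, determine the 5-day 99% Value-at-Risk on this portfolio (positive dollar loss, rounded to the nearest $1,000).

σ_p = √(0.68²·1.36² + 0.32²·3.01² + 2·0.17·0.68·0.32·1.36·3.01) = 1.444%.
σ_{5d} = 1.444% × √5 = 3.229%.
z(99%) = 2.326.
VaR = 2.326 × 3.229% = 7.511%; on $3,000,000 that is $225,330.

$225,000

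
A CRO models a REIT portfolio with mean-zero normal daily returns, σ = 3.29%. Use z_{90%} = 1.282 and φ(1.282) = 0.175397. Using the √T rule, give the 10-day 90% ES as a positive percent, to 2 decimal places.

σ_{10d} = 3.29% × √10 = 10.404%.
ES multiplier = φ(z)/(1−α) = 0.175397/0.1 = 1.754.
ES = 10.404% × 1.754 = 18.249%.

18.25%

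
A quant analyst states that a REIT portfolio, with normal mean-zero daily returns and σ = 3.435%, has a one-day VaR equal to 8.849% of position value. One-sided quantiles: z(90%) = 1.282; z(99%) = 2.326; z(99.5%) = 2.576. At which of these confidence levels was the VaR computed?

Implied z = VaR/σ = 8.849 / 3.435 = 2.576.
This matches z(99.5%) = 2.576.

99.5%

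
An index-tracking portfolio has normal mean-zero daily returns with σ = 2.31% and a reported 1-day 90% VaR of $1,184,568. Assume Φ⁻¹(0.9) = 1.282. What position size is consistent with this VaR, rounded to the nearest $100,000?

VaR as a fraction of value: z·σ = 1.282 × 2.31% = 2.96142%.
Position = $1,184,568 / 0.0296142 = $40,000,000.

$40,000,000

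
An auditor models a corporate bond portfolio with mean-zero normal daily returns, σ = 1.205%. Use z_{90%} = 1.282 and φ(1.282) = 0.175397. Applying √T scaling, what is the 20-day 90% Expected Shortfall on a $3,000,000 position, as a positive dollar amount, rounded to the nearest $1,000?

$284,000

σ_{20d} = 1.205% × √20 = 5.389%.
ES multiplier = φ(z)/(1−α) = 0.175397/0.1 = 1.754.
ES = 5.389% × 1.754 = 9.452%; on $3,000,000: $283,560.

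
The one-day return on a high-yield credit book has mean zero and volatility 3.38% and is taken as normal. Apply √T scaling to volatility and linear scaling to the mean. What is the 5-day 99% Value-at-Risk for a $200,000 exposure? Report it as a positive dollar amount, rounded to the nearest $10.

$35,160

At 99%, z = 2.326.
σ_{5d} = 3.38% × √5 = 7.558%.
VaR = 2.326 × 7.558% = 17.580%.
On $200,000: 0.17580 × $200,000 = $35,160.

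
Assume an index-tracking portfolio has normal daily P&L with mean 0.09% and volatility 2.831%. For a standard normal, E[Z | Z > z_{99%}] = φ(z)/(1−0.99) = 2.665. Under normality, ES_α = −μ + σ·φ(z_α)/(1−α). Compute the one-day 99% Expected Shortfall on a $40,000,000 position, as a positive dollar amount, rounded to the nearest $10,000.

ES = −(0.09%) + 2.831% × 2.665 = 7.455%.
On $40,000,000: 0.07455 × $40,000,000 = $2,982,000.

$2,980,000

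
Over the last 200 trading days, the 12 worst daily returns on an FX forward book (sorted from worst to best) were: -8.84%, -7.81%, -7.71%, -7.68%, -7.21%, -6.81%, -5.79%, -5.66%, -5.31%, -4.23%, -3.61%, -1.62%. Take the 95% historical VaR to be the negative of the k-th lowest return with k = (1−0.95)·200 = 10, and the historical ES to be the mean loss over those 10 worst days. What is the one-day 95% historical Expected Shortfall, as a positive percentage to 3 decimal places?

6.705%

The 10 worst returns sum to -67.05%.
ES = −(-67.05%) / 10 = 6.705%.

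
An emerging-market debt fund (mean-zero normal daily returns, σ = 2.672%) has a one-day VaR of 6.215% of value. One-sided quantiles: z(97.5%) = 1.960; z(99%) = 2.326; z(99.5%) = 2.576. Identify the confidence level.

Implied z = VaR/σ = 6.215 / 2.672 = 2.326.
This matches z(99%) = 2.326.

99%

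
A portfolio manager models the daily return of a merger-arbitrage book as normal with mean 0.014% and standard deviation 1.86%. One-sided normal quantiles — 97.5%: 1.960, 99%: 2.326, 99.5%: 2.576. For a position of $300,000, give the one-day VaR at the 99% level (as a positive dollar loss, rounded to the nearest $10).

VaR = −μ + z·σ = −(0.014%) + 2.326 × 1.86% = 4.312%.
On $300,000: 0.04312 × $300,000 = $12,936.

$12,940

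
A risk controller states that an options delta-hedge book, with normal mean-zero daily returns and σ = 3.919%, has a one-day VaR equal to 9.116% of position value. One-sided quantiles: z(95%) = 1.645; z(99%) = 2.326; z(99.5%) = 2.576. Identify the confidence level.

Implied z = VaR/σ = 9.116 / 3.919 = 2.326.
This matches z(99%) = 2.326.

99%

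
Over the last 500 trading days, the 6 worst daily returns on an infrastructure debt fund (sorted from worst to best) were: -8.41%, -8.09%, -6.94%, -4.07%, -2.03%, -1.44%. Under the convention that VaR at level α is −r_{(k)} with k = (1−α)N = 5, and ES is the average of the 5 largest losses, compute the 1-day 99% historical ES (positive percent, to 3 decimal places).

5.908%

The 5 worst returns sum to -29.54%.
ES = −(-29.54%) / 5 = 5.908%.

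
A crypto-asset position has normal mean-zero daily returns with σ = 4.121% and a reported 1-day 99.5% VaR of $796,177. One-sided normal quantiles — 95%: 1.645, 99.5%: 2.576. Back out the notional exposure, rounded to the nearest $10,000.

$7,500,000

VaR as a fraction of value: z·σ = 2.576 × 4.121% = 10.6157%.
Position = $796,177 / 0.106157 = $7,499,998.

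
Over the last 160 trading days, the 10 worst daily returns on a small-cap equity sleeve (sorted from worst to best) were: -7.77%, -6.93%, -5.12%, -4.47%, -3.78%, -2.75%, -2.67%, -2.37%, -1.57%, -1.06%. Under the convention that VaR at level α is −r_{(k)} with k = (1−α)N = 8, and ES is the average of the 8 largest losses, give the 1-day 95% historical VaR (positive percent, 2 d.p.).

2.37%

k = 8; the 8th lowest return is -2.37%, so VaR = 2.37%.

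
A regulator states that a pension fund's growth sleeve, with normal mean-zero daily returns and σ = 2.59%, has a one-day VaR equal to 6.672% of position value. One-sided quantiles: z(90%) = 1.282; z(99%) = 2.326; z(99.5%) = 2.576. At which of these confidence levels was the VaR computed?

Implied z = VaR/σ = 6.672 / 2.59 = 2.576.
This matches z(99.5%) = 2.576.

99.5%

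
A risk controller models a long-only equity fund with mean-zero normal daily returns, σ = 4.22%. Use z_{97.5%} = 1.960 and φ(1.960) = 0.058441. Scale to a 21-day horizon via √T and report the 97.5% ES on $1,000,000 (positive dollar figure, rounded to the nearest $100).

$452,100

σ_{21d} = 4.22% × √21 = 19.338%.
ES multiplier = φ(z)/(1−α) = 0.058441/0.025 = 2.338.
ES = 19.338% × 2.338 = 45.212%; on $1,000,000: $452,120.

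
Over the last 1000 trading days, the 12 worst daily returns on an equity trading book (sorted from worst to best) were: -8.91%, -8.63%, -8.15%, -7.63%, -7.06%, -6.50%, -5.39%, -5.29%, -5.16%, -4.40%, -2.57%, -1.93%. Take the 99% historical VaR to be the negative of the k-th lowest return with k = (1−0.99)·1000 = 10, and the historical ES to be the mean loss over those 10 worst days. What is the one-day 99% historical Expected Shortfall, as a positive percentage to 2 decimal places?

The 10 worst returns sum to -67.12%.
ES = −(-67.12%) / 10 = 6.712% ≈ 6.71%.

6.71%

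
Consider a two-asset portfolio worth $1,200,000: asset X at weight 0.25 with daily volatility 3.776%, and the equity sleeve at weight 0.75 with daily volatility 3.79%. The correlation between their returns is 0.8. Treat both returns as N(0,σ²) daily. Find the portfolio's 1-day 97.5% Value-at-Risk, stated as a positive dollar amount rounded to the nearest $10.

σ_p² = 0.25²·3.776² + 0.75²·3.79² + 2·0.8·0.25·0.75·3.776·3.79 = 13.2643 (%²).
σ_p = √13.2643 = 3.642%.
At 97.5%, z = 1.960.
VaR = 1.960 × 3.642% = 7.138%; on $1,200,000 that is $85,656.

$85,660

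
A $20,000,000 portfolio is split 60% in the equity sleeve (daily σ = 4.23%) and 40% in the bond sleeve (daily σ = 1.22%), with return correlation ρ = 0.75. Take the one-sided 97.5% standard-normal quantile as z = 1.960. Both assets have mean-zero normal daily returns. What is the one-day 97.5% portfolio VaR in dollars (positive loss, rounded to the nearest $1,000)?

$1,145,000

σ_p² = 0.6²·4.23² + 0.4²·1.22² + 2·0.75·0.6·0.4·4.23·1.22 = 8.5374 (%²).
σ_p = √8.5374 = 2.922%.
VaR = 1.960 × 2.922% = 5.727%; on $20,000,000 that is $1,145,400.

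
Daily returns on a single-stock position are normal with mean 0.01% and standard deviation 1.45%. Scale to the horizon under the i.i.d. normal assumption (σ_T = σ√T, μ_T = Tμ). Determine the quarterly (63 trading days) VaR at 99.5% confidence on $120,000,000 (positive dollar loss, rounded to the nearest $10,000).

$34,820,000

At 99.5%, z = 2.576.
σ_{63d} = 1.45% × √63 = 11.509%; μ_{63d} = 63 × 0.01% = 0.630%.
VaR = −(0.630%) + 2.576 × 11.509% = 29.017%.
On $120,000,000: 0.29017 × $120,000,000 = $34,820,400.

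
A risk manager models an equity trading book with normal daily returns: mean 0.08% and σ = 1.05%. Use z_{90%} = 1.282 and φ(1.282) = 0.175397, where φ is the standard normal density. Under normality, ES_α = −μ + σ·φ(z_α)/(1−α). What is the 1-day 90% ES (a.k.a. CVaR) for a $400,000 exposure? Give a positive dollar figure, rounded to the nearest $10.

$7,050

Tail multiplier: φ(z)/(1−α) = 0.175397 / 0.1 = 1.754.
ES = −(0.08%) + 1.05% × 1.754 = 1.762%.
On $400,000: 0.01762 × $400,000 = $7,048.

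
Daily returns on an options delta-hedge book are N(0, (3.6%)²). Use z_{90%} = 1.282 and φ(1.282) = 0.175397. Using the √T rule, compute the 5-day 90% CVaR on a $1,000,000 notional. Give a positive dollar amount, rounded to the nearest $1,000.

σ_{5d} = 3.6% × √5 = 8.050%.
ES multiplier = φ(z)/(1−α) = 0.175397/0.1 = 1.754.
ES = 8.050% × 1.754 = 14.120%; on $1,000,000: $141,200.

$141,000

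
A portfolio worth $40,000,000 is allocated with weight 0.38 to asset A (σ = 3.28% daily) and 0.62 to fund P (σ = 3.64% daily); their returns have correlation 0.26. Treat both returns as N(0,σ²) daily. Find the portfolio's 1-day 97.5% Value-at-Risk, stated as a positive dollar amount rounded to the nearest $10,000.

$2,230,000

σ_p² = 0.38²·3.28² + 0.62²·3.64² + 2·0.26·0.38·0.62·3.28·3.64 = 8.1094 (%²).
σ_p = √8.1094 = 2.848%.
At 97.5%, z = 1.960.
VaR = 1.960 × 2.848% = 5.582%; on $40,000,000 that is $2,232,800.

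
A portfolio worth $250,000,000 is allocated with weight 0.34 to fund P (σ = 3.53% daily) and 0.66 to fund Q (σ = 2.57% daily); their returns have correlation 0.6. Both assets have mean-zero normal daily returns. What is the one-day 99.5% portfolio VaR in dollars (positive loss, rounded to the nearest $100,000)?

σ_p² = 0.34²·3.53² + 0.66²·2.57² + 2·0.6·0.34·0.66·3.53·2.57 = 6.7605 (%²).
σ_p = √6.7605 = 2.600%.
At 99.5%, z = 2.576.
VaR = 2.576 × 2.600% = 6.698%; on $250,000,000 that is $16,745,000.

$16,700,000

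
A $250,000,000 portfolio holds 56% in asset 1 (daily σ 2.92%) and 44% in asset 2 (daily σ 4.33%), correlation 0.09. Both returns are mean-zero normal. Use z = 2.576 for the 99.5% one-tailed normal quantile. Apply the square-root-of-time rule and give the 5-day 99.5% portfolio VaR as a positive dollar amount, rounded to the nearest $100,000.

$37,700,000

σ_p = √(0.56²·2.92² + 0.44²·4.33² + 2·0.09·0.56·0.44·2.92·4.33) = 2.620%.
σ_{5d} = 2.620% × √5 = 5.858%.
VaR = 2.576 × 5.858% = 15.090%; on $250,000,000 that is $37,725,000.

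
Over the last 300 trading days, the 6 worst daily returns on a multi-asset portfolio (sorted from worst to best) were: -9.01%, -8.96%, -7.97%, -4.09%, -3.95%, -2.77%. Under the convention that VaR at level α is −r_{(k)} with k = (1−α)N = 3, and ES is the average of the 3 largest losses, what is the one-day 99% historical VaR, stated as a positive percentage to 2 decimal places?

k = 3; the 3rd lowest return is -7.97%, so VaR = 7.97%.

7.97%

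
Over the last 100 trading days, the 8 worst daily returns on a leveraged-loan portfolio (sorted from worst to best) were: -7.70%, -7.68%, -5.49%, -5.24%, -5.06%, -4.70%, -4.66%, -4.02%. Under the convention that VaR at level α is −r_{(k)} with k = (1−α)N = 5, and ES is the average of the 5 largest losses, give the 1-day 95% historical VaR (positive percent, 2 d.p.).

5.06%

k = 5; the 5th lowest return is -5.06%, so VaR = 5.06%.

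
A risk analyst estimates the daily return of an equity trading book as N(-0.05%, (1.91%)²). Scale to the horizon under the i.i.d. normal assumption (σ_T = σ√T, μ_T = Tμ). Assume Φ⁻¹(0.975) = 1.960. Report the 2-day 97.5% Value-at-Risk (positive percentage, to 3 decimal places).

σ_{2d} = 1.91% × √2 = 2.701%; μ_{2d} = 2 × -0.05% = -0.100%.
VaR = −(-0.100%) + 1.960 × 2.701% = 5.394%.

5.394%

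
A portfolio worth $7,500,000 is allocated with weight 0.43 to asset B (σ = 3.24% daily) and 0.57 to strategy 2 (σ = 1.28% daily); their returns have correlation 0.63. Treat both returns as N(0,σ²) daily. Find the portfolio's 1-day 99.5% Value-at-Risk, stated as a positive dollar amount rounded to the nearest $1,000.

$374,000

σ_p² = 0.43²·3.24² + 0.57²·1.28² + 2·0.63·0.43·0.57·3.24·1.28 = 3.7541 (%²).
σ_p = √3.7541 = 1.938%.
At 99.5%, z = 2.576.
VaR = 2.576 × 1.938% = 4.992%; on $7,500,000 that is $374,400.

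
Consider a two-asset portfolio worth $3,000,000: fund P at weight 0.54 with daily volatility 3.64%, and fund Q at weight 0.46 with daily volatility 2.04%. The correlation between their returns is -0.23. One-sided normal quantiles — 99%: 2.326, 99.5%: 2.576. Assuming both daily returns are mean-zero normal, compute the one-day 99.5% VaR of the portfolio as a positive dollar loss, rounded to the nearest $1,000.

$153,000

σ_p² = 0.54²·3.64² + 0.46²·2.04² + 2·-0.23·0.54·0.46·3.64·2.04 = 3.8957 (%²).
σ_p = √3.8957 = 1.974%.
VaR = 2.576 × 1.974% = 5.085%; on $3,000,000 that is $152,550.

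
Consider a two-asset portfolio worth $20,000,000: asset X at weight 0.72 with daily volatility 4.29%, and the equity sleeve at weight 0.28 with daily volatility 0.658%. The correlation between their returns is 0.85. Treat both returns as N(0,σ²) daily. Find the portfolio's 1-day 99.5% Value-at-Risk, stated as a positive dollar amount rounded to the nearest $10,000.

σ_p² = 0.72²·4.29² + 0.28²·0.658² + 2·0.85·0.72·0.28·4.29·0.658 = 10.5421 (%²).
σ_p = √10.5421 = 3.247%.
At 99.5%, z = 2.576.
VaR = 2.576 × 3.247% = 8.364%; on $20,000,000 that is $1,672,800.

$1,670,000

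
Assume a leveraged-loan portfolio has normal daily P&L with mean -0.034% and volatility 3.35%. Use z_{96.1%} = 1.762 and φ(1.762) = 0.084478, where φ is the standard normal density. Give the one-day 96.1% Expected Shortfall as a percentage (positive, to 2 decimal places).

7.29%

Tail multiplier: φ(z)/(1−α) = 0.084478 / 0.039 = 2.166.
ES = −(-0.034%) + 3.35% × 2.166 = 7.290%.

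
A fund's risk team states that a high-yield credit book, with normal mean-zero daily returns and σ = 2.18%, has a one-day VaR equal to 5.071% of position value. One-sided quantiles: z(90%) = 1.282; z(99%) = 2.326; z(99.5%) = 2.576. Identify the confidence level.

99%

Implied z = VaR/σ = 5.071 / 2.18 = 2.326.
This matches z(99%) = 2.326.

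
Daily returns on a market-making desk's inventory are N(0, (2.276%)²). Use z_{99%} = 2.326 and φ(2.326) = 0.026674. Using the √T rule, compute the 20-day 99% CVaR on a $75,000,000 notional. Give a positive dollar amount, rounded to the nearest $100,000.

$20,400,000

σ_{20d} = 2.276% × √20 = 10.179%.
ES multiplier = φ(z)/(1−α) = 0.026674/0.01 = 2.667.
ES = 10.179% × 2.667 = 27.147%; on $75,000,000: $20,360,250.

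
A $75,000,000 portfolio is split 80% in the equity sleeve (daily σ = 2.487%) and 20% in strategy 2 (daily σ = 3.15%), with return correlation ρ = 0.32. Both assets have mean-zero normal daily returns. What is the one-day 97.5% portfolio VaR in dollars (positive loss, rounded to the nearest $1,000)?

σ_p² = 0.8²·2.487² + 0.2²·3.15² + 2·0.32·0.8·0.2·2.487·3.15 = 5.1576 (%²).
σ_p = √5.1576 = 2.271%.
At 97.5%, z = 1.960.
VaR = 1.960 × 2.271% = 4.451%; on $75,000,000 that is $3,338,250.

$3,338,000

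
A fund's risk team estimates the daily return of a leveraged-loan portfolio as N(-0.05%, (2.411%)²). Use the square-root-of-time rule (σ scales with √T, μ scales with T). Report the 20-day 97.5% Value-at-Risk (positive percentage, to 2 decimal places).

22.13%

At 97.5%, z = 1.960.
σ_{20d} = 2.411% × √20 = 10.782%; μ_{20d} = 20 × -0.05% = -1.000%.
VaR = −(-1.000%) + 1.960 × 10.782% = 22.133%.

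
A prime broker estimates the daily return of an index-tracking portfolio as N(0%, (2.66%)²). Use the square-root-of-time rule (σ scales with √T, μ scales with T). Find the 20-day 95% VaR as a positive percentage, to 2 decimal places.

19.57%

At 95%, z = 1.645.
σ_{20d} = 2.66% × √20 = 11.896%.
VaR = 1.645 × 11.896% = 19.569%.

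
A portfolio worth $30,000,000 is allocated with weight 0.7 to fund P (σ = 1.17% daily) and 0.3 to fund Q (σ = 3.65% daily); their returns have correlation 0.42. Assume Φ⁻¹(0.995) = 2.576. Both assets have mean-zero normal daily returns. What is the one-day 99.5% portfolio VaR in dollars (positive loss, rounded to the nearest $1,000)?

σ_p² = 0.7²·1.17² + 0.3²·3.65² + 2·0.42·0.7·0.3·1.17·3.65 = 2.6231 (%²).
σ_p = √2.6231 = 1.620%.
VaR = 2.576 × 1.620% = 4.173%; on $30,000,000 that is $1,251,900.

$1,252,000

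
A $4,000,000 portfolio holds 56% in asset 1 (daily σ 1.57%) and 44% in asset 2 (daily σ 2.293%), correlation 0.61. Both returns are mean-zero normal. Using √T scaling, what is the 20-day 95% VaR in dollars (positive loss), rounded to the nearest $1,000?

σ_p = √(0.56²·1.57² + 0.44²·2.293² + 2·0.61·0.56·0.44·1.57·2.293) = 1.695%.
σ_{20d} = 1.695% × √20 = 7.580%.
z(95%) = 1.645.
VaR = 1.645 × 7.580% = 12.469%; on $4,000,000 that is $498,760.

$499,000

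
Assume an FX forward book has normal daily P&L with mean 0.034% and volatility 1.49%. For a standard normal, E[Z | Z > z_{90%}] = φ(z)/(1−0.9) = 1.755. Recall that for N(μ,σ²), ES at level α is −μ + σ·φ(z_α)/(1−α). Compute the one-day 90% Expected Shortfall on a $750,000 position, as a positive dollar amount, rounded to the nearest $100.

$19,400

ES = −(0.034%) + 1.49% × 1.755 = 2.581%.
On $750,000: 0.02581 × $750,000 = $19,358.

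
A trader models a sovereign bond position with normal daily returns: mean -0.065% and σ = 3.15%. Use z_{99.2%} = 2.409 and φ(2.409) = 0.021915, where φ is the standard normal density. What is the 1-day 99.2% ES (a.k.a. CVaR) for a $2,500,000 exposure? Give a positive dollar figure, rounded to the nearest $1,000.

$217,000

Tail multiplier: φ(z)/(1−α) = 0.021915 / 0.008 = 2.739.
ES = −(-0.065%) + 3.15% × 2.739 = 8.693%.
On $2,500,000: 0.08693 × $2,500,000 = $217,325.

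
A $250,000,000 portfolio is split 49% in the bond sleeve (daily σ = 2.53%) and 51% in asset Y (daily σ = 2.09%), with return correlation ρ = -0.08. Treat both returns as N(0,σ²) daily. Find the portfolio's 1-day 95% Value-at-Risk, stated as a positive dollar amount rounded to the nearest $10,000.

σ_p² = 0.49²·2.53² + 0.51²·2.09² + 2·-0.08·0.49·0.51·2.53·2.09 = 2.4616 (%²).
σ_p = √2.4616 = 1.569%.
At 95%, z = 1.645.
VaR = 1.645 × 1.569% = 2.581%; on $250,000,000 that is $6,452,500.

$6,450,000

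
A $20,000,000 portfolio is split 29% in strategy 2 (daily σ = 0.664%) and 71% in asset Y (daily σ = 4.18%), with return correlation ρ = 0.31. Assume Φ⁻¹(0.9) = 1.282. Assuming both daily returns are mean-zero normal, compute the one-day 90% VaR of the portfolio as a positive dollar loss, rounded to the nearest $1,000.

$778,000

σ_p² = 0.29²·0.664² + 0.71²·4.18² + 2·0.31·0.29·0.71·0.664·4.18 = 9.1992 (%²).
σ_p = √9.1992 = 3.033%.
VaR = 1.282 × 3.033% = 3.888%; on $20,000,000 that is $777,600.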